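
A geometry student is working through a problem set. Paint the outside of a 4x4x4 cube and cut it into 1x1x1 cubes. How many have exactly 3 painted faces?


Large cube: 4 x 4 x 4, cut into unit cubes.
Cubes with 3 painted faces are at the corners. A cube always has 8 corners.
Count = 8
8 unit cubes


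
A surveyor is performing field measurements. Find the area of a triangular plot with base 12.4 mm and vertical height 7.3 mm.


Shape: triangle
Base b = 12.4 mm, Height h = 7.3 mm
Formula: A = (1/2) * b * h
A = 0.5 * 12.4 * 7.3
A = 0.5 * 90.52
A = 45.26
45.26 mm^2


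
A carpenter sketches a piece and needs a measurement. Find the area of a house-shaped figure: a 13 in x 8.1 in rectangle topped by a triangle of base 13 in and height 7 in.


Composite shape: rectangle + triangle
Rectangle area = 13 * 8.1 = 105.3
Triangle area = 0.5 * 13 * 7 = 45.5
Total = 105.3 + 45.5
Total = 150.8
150.8 in^2


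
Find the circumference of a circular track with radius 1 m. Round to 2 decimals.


Shape: circle
Radius r = 1 m
Formula: C = 2 * pi * r
C = 2 * pi * 1
C = 2 * pi
C = 6.28
6.28 m


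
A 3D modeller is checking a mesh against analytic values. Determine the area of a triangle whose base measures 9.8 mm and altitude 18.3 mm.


Shape: triangle
Base b = 9.8 mm, Height h = 18.3 mm
Formula: A = (1/2) * b * h
A = 0.5 * 9.8 * 18.3
A = 0.5 * 179.34
A = 89.67
89.67 mm^2


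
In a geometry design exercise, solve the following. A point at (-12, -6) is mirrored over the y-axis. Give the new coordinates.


Transformation: reflection
Original point: (-12, -6)
Rule for reflection over the y-axis: (x, y) -> (-x, y)
Apply: (-12, -6) -> (12, -6)
(12, -6)


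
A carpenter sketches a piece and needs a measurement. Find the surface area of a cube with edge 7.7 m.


Shape: cube
Side s = 7.7 m
A cube has 6 square faces.
Formula: SA = 6 * s^2
s^2 = 59.29
SA = 6 * 59.29
SA = 355.74
355.74 m^2


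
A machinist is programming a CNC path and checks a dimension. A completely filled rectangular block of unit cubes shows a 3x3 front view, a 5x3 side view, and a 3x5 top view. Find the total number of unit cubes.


Orthographic views of a solid rectangular block:
Front view 3 x 3 -> length = 3, height = 3
Side view 5 x 3 -> width = 5, height = 3 (consistent)
Top view 3 x 5 -> confirms length = 3, width = 5
The block is 3 x 5 x 3.
Total unit cubes = 3 * 5 * 3 = 45
45 unit cubes


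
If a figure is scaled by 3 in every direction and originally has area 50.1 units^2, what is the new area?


Linear scale factor k = 3
Original area = 50.1 units^2
Rule: under a linear scaling by k, areas scale by k^2.
k^2 = 3^2 = 9
New area = 50.1 * 9
New area = 450.9
450.9 units^2


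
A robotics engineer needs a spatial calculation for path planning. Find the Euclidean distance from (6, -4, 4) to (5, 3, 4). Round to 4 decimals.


3D distance between two points
P1 = (6, -4, 4), P2 = (5, 3, 4)
Formula: d = sqrt((x2-x1)^2 + (y2-y1)^2 + (z2-z1)^2)
dx = 5 - 6 = -1
dy = 3 - -4 = 7
dz = 4 - 4 = 0
dx^2 + dy^2 + dz^2 = 1 + 49 + 0 = 50
d = sqrt(50)
d = 7.0711
7.0711 units


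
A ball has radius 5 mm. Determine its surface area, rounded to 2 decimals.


Shape: sphere
Radius r = 5 mm
Formula: SA = 4 * pi * r^2
r^2 = 25
SA = 4 * pi * 25
SA = 100 * pi
SA = 314.16
314.16 mm^2


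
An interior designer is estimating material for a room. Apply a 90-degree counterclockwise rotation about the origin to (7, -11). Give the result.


Transformation: rotation about the origin
Original point: (7, -11)
Rule for 90 deg counterclockwise: (x, y) -> (-y, x)
Apply: (7, -11) -> (11, 7)
(11, 7)


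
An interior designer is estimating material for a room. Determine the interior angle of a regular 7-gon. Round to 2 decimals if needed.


Shape: regular heptagon (7 sides)
Formula: interior angle = (n - 2) * 180 / n
(n - 2) = 5
(n - 2) * 180 = 900
angle = 900 / 7
angle = 128.57
128.57 degrees


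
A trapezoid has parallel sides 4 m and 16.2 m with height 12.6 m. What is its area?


Shape: trapezoid
Parallel sides a = 4 m, b = 16.2 m; Height h = 12.6 m
Formula: A = (a + b) * h / 2
a + b = 4 + 16.2 = 20.2
A = 20.2 * 12.6 / 2
A = 254.52 / 2
A = 127.26
127.26 m^2


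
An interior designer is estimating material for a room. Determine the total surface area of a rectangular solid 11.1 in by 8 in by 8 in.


Shape: rectangular prism
l = 11.1 in, w = 8 in, h = 8 in
Formula: SA = 2(lw + lh + wh)
lw = 88.8, lh = 88.8, wh = 64
lw + lh + wh = 241.6
SA = 2 * 241.6
SA = 483.2
483.2 in^2


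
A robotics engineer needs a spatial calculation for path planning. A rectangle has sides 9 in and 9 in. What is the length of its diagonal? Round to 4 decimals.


Shape: rectangle (diagonal via Pythagoras)
Sides: 9 in and 9 in
Formula: d = sqrt(l^2 + w^2)
l^2 = 81, w^2 = 81
l^2 + w^2 = 162
d = sqrt(162)
d = 12.7279
12.7279 in


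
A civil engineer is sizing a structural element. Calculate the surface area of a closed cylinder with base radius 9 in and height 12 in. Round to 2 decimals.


Shape: closed cylinder
Radius r = 9 in, Height h = 12 in
Formula: SA = 2*pi*r^2 + 2*pi*r*h = 2*pi*r*(r + h)
r + h = 21
2 * r * (r + h) = 2 * 9 * 21 = 378
SA = 378 * pi
SA = 1187.52
1187.52 in^2


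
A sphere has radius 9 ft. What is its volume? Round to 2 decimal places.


Shape: sphere
Radius r = 9 ft
Formula: V = (4/3) * pi * r^3
r^3 = 729
(4/3) * 729 = 972
V = 972 * pi
V = 3053.63
3053.63 ft^3


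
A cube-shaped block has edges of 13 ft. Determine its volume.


Shape: cube
Side s = 13 ft
Formula: V = s^3
V = 13 * 13 * 13
V = 169 * 13
V = 2197
2197 ft^3


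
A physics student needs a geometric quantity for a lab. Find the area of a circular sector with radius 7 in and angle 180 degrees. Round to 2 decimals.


Shape: circular sector
Radius r = 7 in, Angle = 180 degrees
Formula: A = (angle/360) * pi * r^2
r^2 = 49
Fraction of circle = 180/360
A = (180/360) * pi * 49
A = 24.5 * pi
A = 76.97
76.97 in^2


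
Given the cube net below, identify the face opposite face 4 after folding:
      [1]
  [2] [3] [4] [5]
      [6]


Net: cross layout. Take square 3 as the base (bottom).
Fold the four squares in the horizontal row up around 3: 2 -> left, 4 -> right, 5 wraps to the top.
Fold 1 and 6 up from 3: 1 -> back, 6 -> front.
Opposite pairs are therefore: (1, 6), (2, 4), (3, 5).
Face 4 is opposite face 2.
face 2


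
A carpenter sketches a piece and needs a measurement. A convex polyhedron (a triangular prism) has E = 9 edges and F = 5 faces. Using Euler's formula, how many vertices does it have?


Polyhedron: triangular prism
Euler's formula for convex polyhedra: V - E + F = 2
Given: E = 9 edges and F = 5 faces
Solve for V:
V = 2 + E - F = 2 + 9 - 5 = 6
6 vertices


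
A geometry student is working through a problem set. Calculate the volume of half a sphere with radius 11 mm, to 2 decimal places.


Shape: hemisphere (half of a sphere)
Radius r = 11 mm
Formula: V = (1/2) * (4/3) * pi * r^3 = (2/3) * pi * r^3
r^3 = 1331
(2/3) * 1331 = 887.333333
V = 887.333333 * pi
V = 2787.64
2787.64 mm^3


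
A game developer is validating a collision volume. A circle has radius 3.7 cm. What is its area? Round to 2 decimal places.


Shape: circle
Radius r = 3.7 cm
Formula: A = pi * r^2
r^2 = 3.7^2 = 13.69
A = pi * 13.69
A = 43.01
43.01 cm^2


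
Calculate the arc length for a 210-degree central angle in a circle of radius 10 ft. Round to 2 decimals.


Shape: circular arc
Radius r = 10 ft, Angle = 210 degrees
Formula: L = (angle/360) * 2 * pi * r
2 * pi * r = 20 * pi
L = (210/360) * 20 * pi
L = 11.666667 * pi
L = 36.65
36.65 ft


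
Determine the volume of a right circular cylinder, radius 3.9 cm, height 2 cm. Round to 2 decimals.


Shape: cylinder
Radius r = 3.9 cm, Height h = 2 cm
Formula: V = pi * r^2 * h
r^2 = 15.21
V = pi * 15.21 * 2
V = 30.42 * pi
V = 95.57
95.57 cm^3


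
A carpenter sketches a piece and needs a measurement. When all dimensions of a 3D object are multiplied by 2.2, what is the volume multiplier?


Linear scale factor k = 2.2
Rule: under a linear scaling by k, volumes scale by k^3.
k^3 = 2.2 * 2.2 * 2.2
k^3 = 4.84 * 2.2
k^3 = 10.648
Volume scales by a factor of 10.648.
10.648 (dimensionless)


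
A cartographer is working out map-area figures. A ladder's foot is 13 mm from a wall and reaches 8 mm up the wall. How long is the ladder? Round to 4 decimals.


Shape: right triangle
Legs a = 13 mm, b = 8 mm
Formula: c = sqrt(a^2 + b^2)
a^2 = 169, b^2 = 64
a^2 + b^2 = 233
c = sqrt(233)
c = 15.2643
15.2643 mm


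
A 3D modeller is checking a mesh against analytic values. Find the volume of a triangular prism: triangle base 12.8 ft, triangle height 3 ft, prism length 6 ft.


Shape: triangular prism
Triangle base = 12.8 ft, triangle height = 3 ft, prism length L = 6 ft
Formula: V = (1/2 * b * h_tri) * L
Cross-section area = 0.5 * 12.8 * 3 = 19.2
V = 19.2 * 6
V = 115.2
115.2 ft^3


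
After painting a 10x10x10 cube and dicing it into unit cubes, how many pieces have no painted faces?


Large cube: 10 x 10 x 10, cut into unit cubes.
n = 10, so n - 2 = 8
Unpainted cubes form the interior (n - 2)^3 block.
(n - 2)^3 = 8^3 = 512
512 unit cubes


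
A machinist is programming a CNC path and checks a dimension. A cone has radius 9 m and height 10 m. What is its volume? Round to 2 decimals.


Shape: cone
Radius r = 9 m, Height h = 10 m
Formula: V = (1/3) * pi * r^2 * h
r^2 = 81
pi * r^2 * h = pi * 81 * 10 = 810 * pi
V = 810 * pi / 3
V = 848.23
848.23 m^3


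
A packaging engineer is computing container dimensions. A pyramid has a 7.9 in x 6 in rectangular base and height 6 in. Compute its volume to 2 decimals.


Shape: rectangular pyramid
Base: 7.9 in x 6 in, Height h = 6 in
Formula: V = (1/3) * base_area * h
base_area = 7.9 * 6 = 47.4
base_area * h = 47.4 * 6 = 284.4
V = 284.4 / 3
V = 94.8
94.8 in^3


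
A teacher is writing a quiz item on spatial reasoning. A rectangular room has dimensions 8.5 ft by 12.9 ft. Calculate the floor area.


Shape: rectangle
Length l = 8.5 ft, Width w = 12.9 ft
Formula: A = l * w
A = 8.5 * 12.9
A = 109.65
109.65 ft^2


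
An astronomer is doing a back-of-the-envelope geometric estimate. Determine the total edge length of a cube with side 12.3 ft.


Shape: cube
Side s = 12.3 ft
A cube has 12 edges, all equal.
Formula: total edge length = 12 * s
Total = 12 * 12.3
Total = 147.6
147.6 ft


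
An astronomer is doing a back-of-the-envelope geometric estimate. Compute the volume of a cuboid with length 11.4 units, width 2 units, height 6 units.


Shape: rectangular prism
l = 11.4 units, w = 2 units, h = 6 units
Formula: V = l * w * h
V = 11.4 * 2 * 6
V = 22.8 * 6
V = 136.8
136.8 units^3


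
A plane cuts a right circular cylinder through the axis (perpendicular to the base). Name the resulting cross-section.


Solid: right circular cylinder
Cutting plane: through the axis (perpendicular to the base)
Visualize the intersection of the plane with the solid's surface.
The boundary of the cut region is a rectangle.
rectangle


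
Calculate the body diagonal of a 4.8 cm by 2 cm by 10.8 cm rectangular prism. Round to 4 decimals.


Shape: rectangular box (space diagonal)
l = 4.8 cm, w = 2 cm, h = 10.8 cm
Visualize: the diagonal of the base, then a right triangle with that diagonal and the height.
Formula: d = sqrt(l^2 + w^2 + h^2)
l^2 + w^2 + h^2 = 23.04 + 4 + 116.64 = 143.68
d = sqrt(143.68)
d = 11.9867
11.9867 cm


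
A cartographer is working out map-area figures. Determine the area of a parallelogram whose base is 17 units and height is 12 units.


Shape: parallelogram
Base b = 17 units, Height h = 12 units
Formula: A = b * h
A = 17 * 12
A = 204
204 units^2


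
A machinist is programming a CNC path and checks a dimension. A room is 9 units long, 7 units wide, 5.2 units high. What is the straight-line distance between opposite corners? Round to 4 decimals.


Shape: rectangular box (space diagonal)
l = 9 units, w = 7 units, h = 5.2 units
Visualize: the diagonal of the base, then a right triangle with that diagonal and the height.
Formula: d = sqrt(l^2 + w^2 + h^2)
l^2 + w^2 + h^2 = 81 + 49 + 27.04 = 157.04
d = sqrt(157.04)
d = 12.5316
12.5316 units


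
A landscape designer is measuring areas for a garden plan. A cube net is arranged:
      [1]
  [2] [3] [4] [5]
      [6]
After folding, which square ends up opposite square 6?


Net: cross layout. Take square 3 as the base (bottom).
Fold the four squares in the horizontal row up around 3: 2 -> left, 4 -> right, 5 wraps to the top.
Fold 1 and 6 up from 3: 1 -> back, 6 -> front.
Opposite pairs are therefore: (1, 6), (2, 4), (3, 5).
Face 6 is opposite face 1.
face 1


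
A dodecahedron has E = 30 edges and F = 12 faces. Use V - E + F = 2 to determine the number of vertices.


Polyhedron: dodecahedron
Euler's formula for convex polyhedra: V - E + F = 2
Given: E = 30 edges and F = 12 faces
Solve for V:
V = 2 + E - F = 2 + 30 - 12 = 20
20 vertices


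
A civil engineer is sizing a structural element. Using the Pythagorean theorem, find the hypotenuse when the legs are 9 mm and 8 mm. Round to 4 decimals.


Shape: right triangle
Legs a = 9 mm, b = 8 mm
Formula: c = sqrt(a^2 + b^2)
a^2 = 81, b^2 = 64
a^2 + b^2 = 145
c = sqrt(145)
c = 12.0416
12.0416 mm


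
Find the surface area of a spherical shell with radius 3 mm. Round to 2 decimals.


Shape: sphere
Radius r = 3 mm
Formula: SA = 4 * pi * r^2
r^2 = 9
SA = 4 * pi * 9
SA = 36 * pi
SA = 113.1
113.1 mm^2


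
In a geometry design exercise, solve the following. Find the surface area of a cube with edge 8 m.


Shape: cube
Side s = 8 m
A cube has 6 square faces.
Formula: SA = 6 * s^2
s^2 = 64
SA = 6 * 64
SA = 384
384 m^2


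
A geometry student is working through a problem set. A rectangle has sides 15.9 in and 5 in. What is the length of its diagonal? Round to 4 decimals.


Shape: rectangle (diagonal via Pythagoras)
Sides: 15.9 in and 5 in
Formula: d = sqrt(l^2 + w^2)
l^2 = 252.81, w^2 = 25
l^2 + w^2 = 277.81
d = sqrt(277.81)
d = 16.6676
16.6676 in


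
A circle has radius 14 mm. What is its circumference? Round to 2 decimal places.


Shape: circle
Radius r = 14 mm
Formula: C = 2 * pi * r
C = 2 * pi * 14
C = 28 * pi
C = 87.96
87.96 mm


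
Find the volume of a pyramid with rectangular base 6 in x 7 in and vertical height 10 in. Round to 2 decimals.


Shape: rectangular pyramid
Base: 6 in x 7 in, Height h = 10 in
Formula: V = (1/3) * base_area * h
base_area = 6 * 7 = 42
base_area * h = 42 * 10 = 420
V = 420 / 3
V = 140
140 in^3


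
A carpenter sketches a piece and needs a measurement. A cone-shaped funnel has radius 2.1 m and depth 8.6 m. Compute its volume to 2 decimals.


Shape: cone
Radius r = 2.1 m, Height h = 8.6 m
Formula: V = (1/3) * pi * r^2 * h
r^2 = 4.41
pi * r^2 * h = pi * 4.41 * 8.6 = 37.926 * pi
V = 37.926 * pi / 3
V = 39.72
39.72 m^3


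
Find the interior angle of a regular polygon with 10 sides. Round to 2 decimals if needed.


Shape: regular decagon (10 sides)
Formula: interior angle = (n - 2) * 180 / n
(n - 2) = 8
(n - 2) * 180 = 1440
angle = 1440 / 10
angle = 144
144 degrees


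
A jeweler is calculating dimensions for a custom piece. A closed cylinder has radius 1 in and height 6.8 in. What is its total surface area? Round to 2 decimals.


Shape: closed cylinder
Radius r = 1 in, Height h = 6.8 in
Formula: SA = 2*pi*r^2 + 2*pi*r*h = 2*pi*r*(r + h)
r + h = 7.8
2 * r * (r + h) = 2 * 1 * 7.8 = 15.6
SA = 15.6 * pi
SA = 49.01
49.01 in^2


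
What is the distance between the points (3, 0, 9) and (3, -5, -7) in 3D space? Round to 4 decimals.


3D distance between two points
P1 = (3, 0, 9), P2 = (3, -5, -7)
Formula: d = sqrt((x2-x1)^2 + (y2-y1)^2 + (z2-z1)^2)
dx = 3 - 3 = 0
dy = -5 - 0 = -5
dz = -7 - 9 = -16
dx^2 + dy^2 + dz^2 = 0 + 25 + 256 = 281
d = sqrt(281)
d = 16.7631
16.7631 units


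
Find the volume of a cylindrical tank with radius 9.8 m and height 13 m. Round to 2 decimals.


Shape: cylinder
Radius r = 9.8 m, Height h = 13 m
Formula: V = pi * r^2 * h
r^2 = 96.04
V = pi * 96.04 * 13
V = 1248.52 * pi
V = 3922.34
3922.34 m^3


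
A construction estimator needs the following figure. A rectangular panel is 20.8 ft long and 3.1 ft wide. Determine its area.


Shape: rectangle
Length l = 20.8 ft, Width w = 3.1 ft
Formula: A = l * w
A = 20.8 * 3.1
A = 64.48
64.48 ft^2


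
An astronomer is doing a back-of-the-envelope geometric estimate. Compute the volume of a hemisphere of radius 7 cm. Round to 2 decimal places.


Shape: hemisphere (half of a sphere)
Radius r = 7 cm
Formula: V = (1/2) * (4/3) * pi * r^3 = (2/3) * pi * r^3
r^3 = 343
(2/3) * 343 = 228.666667
V = 228.666667 * pi
V = 718.38
718.38 cm^3


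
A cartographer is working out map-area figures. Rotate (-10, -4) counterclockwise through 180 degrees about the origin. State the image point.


Transformation: rotation about the origin
Original point: (-10, -4)
Rule for 180 deg: (x, y) -> (-x, -y)
Apply: (-10, -4) -> (10, 4)
(10, 4)


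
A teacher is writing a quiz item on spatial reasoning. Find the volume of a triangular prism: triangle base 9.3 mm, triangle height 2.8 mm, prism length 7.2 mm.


Shape: triangular prism
Triangle base = 9.3 mm, triangle height = 2.8 mm, prism length L = 7.2 mm
Formula: V = (1/2 * b * h_tri) * L
Cross-section area = 0.5 * 9.3 * 2.8 = 13.02
V = 13.02 * 7.2
V = 93.744
93.744 mm^3


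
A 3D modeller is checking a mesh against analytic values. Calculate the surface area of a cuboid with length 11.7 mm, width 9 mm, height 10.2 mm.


Shape: rectangular prism
l = 11.7 mm, w = 9 mm, h = 10.2 mm
Formula: SA = 2(lw + lh + wh)
lw = 105.3, lh = 119.34, wh = 91.8
lw + lh + wh = 316.44
SA = 2 * 316.44
SA = 632.88
632.88 mm^2


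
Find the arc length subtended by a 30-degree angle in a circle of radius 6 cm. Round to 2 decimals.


Shape: circular arc
Radius r = 6 cm, Angle = 30 degrees
Formula: L = (angle/360) * 2 * pi * r
2 * pi * r = 12 * pi
L = (30/360) * 12 * pi
L = 1 * pi
L = 3.14
3.14 cm


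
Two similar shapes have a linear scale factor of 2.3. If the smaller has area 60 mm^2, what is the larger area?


Linear scale factor k = 2.3
Original area = 60 mm^2
Rule: under a linear scaling by k, areas scale by k^2.
k^2 = 2.3^2 = 5.29
New area = 60 * 5.29
New area = 317.4
317.4 mm^2


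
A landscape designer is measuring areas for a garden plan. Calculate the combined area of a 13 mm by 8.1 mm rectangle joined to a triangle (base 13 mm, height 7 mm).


Composite shape: rectangle + triangle
Rectangle area = 13 * 8.1 = 105.3
Triangle area = 0.5 * 13 * 7 = 45.5
Total = 105.3 + 45.5
Total = 150.8
150.8 mm^2


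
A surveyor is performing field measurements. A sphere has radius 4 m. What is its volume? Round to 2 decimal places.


Shape: sphere
Radius r = 4 m
Formula: V = (4/3) * pi * r^3
r^3 = 64
(4/3) * 64 = 85.333333
V = 85.333333 * pi
V = 268.08
268.08 m^3


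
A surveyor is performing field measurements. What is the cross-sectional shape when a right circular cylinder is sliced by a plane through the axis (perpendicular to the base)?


Solid: right circular cylinder
Cutting plane: through the axis (perpendicular to the base)
Visualize the intersection of the plane with the solid's surface.
The boundary of the cut region is a rectangle.
rectangle


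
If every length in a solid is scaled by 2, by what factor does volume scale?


Linear scale factor k = 2
Rule: under a linear scaling by k, volumes scale by k^3.
k^3 = 2 * 2 * 2
k^3 = 4 * 2
k^3 = 8
Volume scales by a factor of 8.
8 (dimensionless)


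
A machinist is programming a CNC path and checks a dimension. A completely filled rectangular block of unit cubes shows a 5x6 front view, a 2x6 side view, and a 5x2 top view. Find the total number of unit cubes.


Orthographic views of a solid rectangular block:
Front view 5 x 6 -> length = 5, height = 6
Side view 2 x 6 -> width = 2, height = 6 (consistent)
Top view 5 x 2 -> confirms length = 5, width = 2
The block is 5 x 2 x 6.
Total unit cubes = 5 * 2 * 6 = 60
60 unit cubes


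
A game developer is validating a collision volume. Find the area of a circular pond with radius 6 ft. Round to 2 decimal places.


Shape: circle
Radius r = 6 ft
Formula: A = pi * r^2
r^2 = 6^2 = 36
A = pi * 36
A = 113.1
113.1 ft^2


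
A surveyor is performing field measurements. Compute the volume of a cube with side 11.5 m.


Shape: cube
Side s = 11.5 m
Formula: V = s^3
V = 11.5 * 11.5 * 11.5
V = 132.25 * 11.5
V = 1520.875
1520.875 m^3


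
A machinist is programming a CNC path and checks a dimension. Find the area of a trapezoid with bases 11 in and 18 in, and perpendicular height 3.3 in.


Shape: trapezoid
Parallel sides a = 11 in, b = 18 in; Height h = 3.3 in
Formula: A = (a + b) * h / 2
a + b = 11 + 18 = 29
A = 29 * 3.3 / 2
A = 95.7 / 2
A = 47.85
47.85 in^2


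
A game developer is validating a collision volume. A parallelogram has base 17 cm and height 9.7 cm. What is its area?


Shape: parallelogram
Base b = 17 cm, Height h = 9.7 cm
Formula: A = b * h
A = 17 * 9.7
A = 164.9
164.9 cm^2


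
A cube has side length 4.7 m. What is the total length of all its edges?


Shape: cube
Side s = 4.7 m
A cube has 12 edges, all equal.
Formula: total edge length = 12 * s
Total = 12 * 4.7
Total = 56.4
56.4 m


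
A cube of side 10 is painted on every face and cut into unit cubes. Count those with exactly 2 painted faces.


Large cube: 10 x 10 x 10, cut into unit cubes.
n = 10, so n - 2 = 8
Cubes with 2 painted faces lie along the edges, excluding corners.
A cube has 12 edges; each contributes (n - 2) = 8 such cubes.
Count = 12 * 8 = 96
96 unit cubes


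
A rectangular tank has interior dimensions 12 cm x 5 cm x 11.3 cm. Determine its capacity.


Shape: rectangular prism
l = 12 cm, w = 5 cm, h = 11.3 cm
Formula: V = l * w * h
V = 12 * 5 * 11.3
V = 60 * 11.3
V = 678
678 cm^3


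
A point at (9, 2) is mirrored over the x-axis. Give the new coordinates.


Transformation: reflection
Original point: (9, 2)
Rule for reflection over the x-axis: (x, y) -> (x, -y)
Apply: (9, 2) -> (9, -2)
(9, -2)


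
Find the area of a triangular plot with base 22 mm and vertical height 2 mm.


Shape: triangle
Base b = 22 mm, Height h = 2 mm
Formula: A = (1/2) * b * h
A = 0.5 * 22 * 2
A = 0.5 * 44
A = 22
22 mm^2


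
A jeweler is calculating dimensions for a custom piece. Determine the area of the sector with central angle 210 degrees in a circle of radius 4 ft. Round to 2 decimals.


Shape: circular sector
Radius r = 4 ft, Angle = 210 degrees
Formula: A = (angle/360) * pi * r^2
r^2 = 16
Fraction of circle = 210/360
A = (210/360) * pi * 16
A = 9.333333 * pi
A = 29.32
29.32 ft^2


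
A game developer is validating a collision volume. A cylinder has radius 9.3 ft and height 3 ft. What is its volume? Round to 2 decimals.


Shape: cylinder
Radius r = 9.3 ft, Height h = 3 ft
Formula: V = pi * r^2 * h
r^2 = 86.49
V = pi * 86.49 * 3
V = 259.47 * pi
V = 815.15
815.15 ft^3


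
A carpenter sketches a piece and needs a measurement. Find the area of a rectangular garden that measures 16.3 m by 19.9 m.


Shape: rectangle
Length l = 16.3 m, Width w = 19.9 m
Formula: A = l * w
A = 16.3 * 19.9
A = 324.37
324.37 m^2


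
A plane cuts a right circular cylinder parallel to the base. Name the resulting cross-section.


Solid: right circular cylinder
Cutting plane: parallel to the base
Visualize the intersection of the plane with the solid's surface.
The boundary of the cut region is a circle.
circle


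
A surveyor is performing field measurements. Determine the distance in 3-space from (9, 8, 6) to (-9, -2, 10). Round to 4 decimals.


3D distance between two points
P1 = (9, 8, 6), P2 = (-9, -2, 10)
Formula: d = sqrt((x2-x1)^2 + (y2-y1)^2 + (z2-z1)^2)
dx = -9 - 9 = -18
dy = -2 - 8 = -10
dz = 10 - 6 = 4
dx^2 + dy^2 + dz^2 = 324 + 100 + 16 = 440
d = sqrt(440)
d = 20.9762
20.9762 units


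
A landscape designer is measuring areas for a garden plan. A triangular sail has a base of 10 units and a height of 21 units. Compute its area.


Shape: triangle
Base b = 10 units, Height h = 21 units
Formula: A = (1/2) * b * h
A = 0.5 * 10 * 21
A = 0.5 * 210
A = 105
105 units^2


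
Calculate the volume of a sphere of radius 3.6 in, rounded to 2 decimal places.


Shape: sphere
Radius r = 3.6 in
Formula: V = (4/3) * pi * r^3
r^3 = 46.656
(4/3) * 46.656 = 62.208
V = 62.208 * pi
V = 195.43
195.43 in^3


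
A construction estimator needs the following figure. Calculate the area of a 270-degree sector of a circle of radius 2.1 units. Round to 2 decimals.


Shape: circular sector
Radius r = 2.1 units, Angle = 270 degrees
Formula: A = (angle/360) * pi * r^2
r^2 = 4.41
Fraction of circle = 270/360
A = (270/360) * pi * 4.41
A = 3.3075 * pi
A = 10.39
10.39 units^2


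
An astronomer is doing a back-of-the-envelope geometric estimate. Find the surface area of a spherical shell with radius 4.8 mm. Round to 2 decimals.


Shape: sphere
Radius r = 4.8 mm
Formula: SA = 4 * pi * r^2
r^2 = 23.04
SA = 4 * pi * 23.04
SA = 92.16 * pi
SA = 289.53
289.53 mm^2


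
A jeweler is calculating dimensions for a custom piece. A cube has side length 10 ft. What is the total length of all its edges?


Shape: cube
Side s = 10 ft
A cube has 12 edges, all equal.
Formula: total edge length = 12 * s
Total = 12 * 10
Total = 120
120 ft


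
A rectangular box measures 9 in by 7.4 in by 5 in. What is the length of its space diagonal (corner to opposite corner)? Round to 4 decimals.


Shape: rectangular box (space diagonal)
l = 9 in, w = 7.4 in, h = 5 in
Visualize: the diagonal of the base, then a right triangle with that diagonal and the height.
Formula: d = sqrt(l^2 + w^2 + h^2)
l^2 + w^2 + h^2 = 81 + 54.76 + 25 = 160.76
d = sqrt(160.76)
d = 12.6791
12.6791 in


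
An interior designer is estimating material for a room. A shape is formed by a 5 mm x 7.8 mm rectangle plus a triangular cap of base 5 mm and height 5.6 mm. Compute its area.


Composite shape: rectangle + triangle
Rectangle area = 5 * 7.8 = 39
Triangle area = 0.5 * 5 * 5.6 = 14
Total = 39 + 14
Total = 53
53 mm^2


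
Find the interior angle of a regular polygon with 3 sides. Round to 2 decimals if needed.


Shape: regular triangle (3 sides)
Formula: interior angle = (n - 2) * 180 / n
(n - 2) = 1
(n - 2) * 180 = 180
angle = 180 / 3
angle = 60
60 degrees


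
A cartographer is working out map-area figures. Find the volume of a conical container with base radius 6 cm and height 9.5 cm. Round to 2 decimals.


Shape: cone
Radius r = 6 cm, Height h = 9.5 cm
Formula: V = (1/3) * pi * r^2 * h
r^2 = 36
pi * r^2 * h = pi * 36 * 9.5 = 342 * pi
V = 342 * pi / 3
V = 358.14
358.14 cm^3


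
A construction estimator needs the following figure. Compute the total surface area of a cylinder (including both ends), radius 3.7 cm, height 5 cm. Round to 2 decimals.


Shape: closed cylinder
Radius r = 3.7 cm, Height h = 5 cm
Formula: SA = 2*pi*r^2 + 2*pi*r*h = 2*pi*r*(r + h)
r + h = 8.7
2 * r * (r + h) = 2 * 3.7 * 8.7 = 64.38
SA = 64.38 * pi
SA = 202.26
202.26 cm^2


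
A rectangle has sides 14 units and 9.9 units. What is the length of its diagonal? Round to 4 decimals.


Shape: rectangle (diagonal via Pythagoras)
Sides: 14 units and 9.9 units
Formula: d = sqrt(l^2 + w^2)
l^2 = 196, w^2 = 98.01
l^2 + w^2 = 294.01
d = sqrt(294.01)
d = 17.1467
17.1467 units


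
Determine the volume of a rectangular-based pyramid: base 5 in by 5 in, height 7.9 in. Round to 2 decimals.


Shape: rectangular pyramid
Base: 5 in x 5 in, Height h = 7.9 in
Formula: V = (1/3) * base_area * h
base_area = 5 * 5 = 25
base_area * h = 25 * 7.9 = 197.5
V = 197.5 / 3
V = 65.83
65.83 in^3


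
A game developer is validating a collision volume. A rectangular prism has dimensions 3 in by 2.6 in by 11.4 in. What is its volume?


Shape: rectangular prism
l = 3 in, w = 2.6 in, h = 11.4 in
Formula: V = l * w * h
V = 3 * 2.6 * 11.4
V = 7.8 * 11.4
V = 88.92
88.92 in^3


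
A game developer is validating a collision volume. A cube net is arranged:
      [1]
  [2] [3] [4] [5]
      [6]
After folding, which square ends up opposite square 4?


Net: cross layout. Take square 3 as the base (bottom).
Fold the four squares in the horizontal row up around 3: 2 -> left, 4 -> right, 5 wraps to the top.
Fold 1 and 6 up from 3: 1 -> back, 6 -> front.
Opposite pairs are therefore: (1, 6), (2, 4), (3, 5).
Face 4 is opposite face 2.
face 2


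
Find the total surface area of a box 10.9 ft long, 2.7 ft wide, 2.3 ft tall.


Shape: rectangular prism
l = 10.9 ft, w = 2.7 ft, h = 2.3 ft
Formula: SA = 2(lw + lh + wh)
lw = 29.43, lh = 25.07, wh = 6.21
lw + lh + wh = 60.71
SA = 2 * 60.71
SA = 121.42
121.42 ft^2


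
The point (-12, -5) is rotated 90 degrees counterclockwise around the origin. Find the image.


Transformation: rotation about the origin
Original point: (-12, -5)
Rule for 90 deg counterclockwise: (x, y) -> (-y, x)
Apply: (-12, -5) -> (5, -12)
(5, -12)


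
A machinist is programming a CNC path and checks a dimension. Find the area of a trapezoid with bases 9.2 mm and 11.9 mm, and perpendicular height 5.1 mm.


Shape: trapezoid
Parallel sides a = 9.2 mm, b = 11.9 mm; Height h = 5.1 mm
Formula: A = (a + b) * h / 2
a + b = 9.2 + 11.9 = 21.1
A = 21.1 * 5.1 / 2
A = 107.61 / 2
A = 53.805
53.805 mm^2


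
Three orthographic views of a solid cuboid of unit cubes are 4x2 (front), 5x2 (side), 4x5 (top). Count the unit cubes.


Orthographic views of a solid rectangular block:
Front view 4 x 2 -> length = 4, height = 2
Side view 5 x 2 -> width = 5, height = 2 (consistent)
Top view 4 x 5 -> confirms length = 4, width = 5
The block is 4 x 5 x 2.
Total unit cubes = 4 * 5 * 2 = 40
40 unit cubes


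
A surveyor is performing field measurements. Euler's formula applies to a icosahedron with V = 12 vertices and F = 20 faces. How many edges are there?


Polyhedron: icosahedron
Euler's formula for convex polyhedra: V - E + F = 2
Given: V = 12 vertices and F = 20 faces
Solve for E:
E = V + F - 2 = 12 + 20 - 2 = 30
30 edges


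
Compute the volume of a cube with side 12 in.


Shape: cube
Side s = 12 in
Formula: V = s^3
V = 12 * 12 * 12
V = 144 * 12
V = 1728
1728 in^3


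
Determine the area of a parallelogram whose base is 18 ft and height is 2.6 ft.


Shape: parallelogram
Base b = 18 ft, Height h = 2.6 ft
Formula: A = b * h
A = 18 * 2.6
A = 46.8
46.8 ft^2


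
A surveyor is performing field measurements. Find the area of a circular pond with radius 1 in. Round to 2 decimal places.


Shape: circle
Radius r = 1 in
Formula: A = pi * r^2
r^2 = 1^2 = 1
A = pi * 1
A = 3.14
3.14 in^2


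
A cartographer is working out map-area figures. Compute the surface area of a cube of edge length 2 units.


Shape: cube
Side s = 2 units
A cube has 6 square faces.
Formula: SA = 6 * s^2
s^2 = 4
SA = 6 * 4
SA = 24
24 units^2


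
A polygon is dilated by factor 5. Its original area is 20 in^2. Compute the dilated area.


Linear scale factor k = 5
Original area = 20 in^2
Rule: under a linear scaling by k, areas scale by k^2.
k^2 = 5^2 = 25
New area = 20 * 25
New area = 500
500 in^2


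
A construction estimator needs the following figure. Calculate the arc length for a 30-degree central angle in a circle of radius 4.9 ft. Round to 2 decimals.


Shape: circular arc
Radius r = 4.9 ft, Angle = 30 degrees
Formula: L = (angle/360) * 2 * pi * r
2 * pi * r = 9.8 * pi
L = (30/360) * 9.8 * pi
L = 0.816667 * pi
L = 2.57
2.57 ft


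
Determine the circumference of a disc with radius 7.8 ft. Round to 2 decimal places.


Shape: circle
Radius r = 7.8 ft
Formula: C = 2 * pi * r
C = 2 * pi * 7.8
C = 15.6 * pi
C = 49.01
49.01 ft


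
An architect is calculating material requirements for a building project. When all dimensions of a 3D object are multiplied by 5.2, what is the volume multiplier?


Linear scale factor k = 5.2
Rule: under a linear scaling by k, volumes scale by k^3.
k^3 = 5.2 * 5.2 * 5.2
k^3 = 27.04 * 5.2
k^3 = 140.608
Volume scales by a factor of 140.608.
140.608 (dimensionless)


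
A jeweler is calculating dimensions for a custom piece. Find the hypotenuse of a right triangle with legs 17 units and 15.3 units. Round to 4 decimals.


Shape: right triangle
Legs a = 17 units, b = 15.3 units
Formula: c = sqrt(a^2 + b^2)
a^2 = 289, b^2 = 234.09
a^2 + b^2 = 523.09
c = sqrt(523.09)
c = 22.8712
22.8712 units


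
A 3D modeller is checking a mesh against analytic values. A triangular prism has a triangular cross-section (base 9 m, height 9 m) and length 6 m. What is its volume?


Shape: triangular prism
Triangle base = 9 m, triangle height = 9 m, prism length L = 6 m
Formula: V = (1/2 * b * h_tri) * L
Cross-section area = 0.5 * 9 * 9 = 40.5
V = 40.5 * 6
V = 243
243 m^3


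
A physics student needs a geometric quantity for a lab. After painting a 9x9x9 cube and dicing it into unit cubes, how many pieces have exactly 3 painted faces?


Large cube: 9 x 9 x 9, cut into unit cubes.
Cubes with 3 painted faces are at the corners. A cube always has 8 corners.
Count = 8
8 unit cubes


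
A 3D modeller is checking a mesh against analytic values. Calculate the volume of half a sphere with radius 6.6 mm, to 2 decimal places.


Shape: hemisphere (half of a sphere)
Radius r = 6.6 mm
Formula: V = (1/2) * (4/3) * pi * r^3 = (2/3) * pi * r^3
r^3 = 287.496
(2/3) * 287.496 = 191.664
V = 191.664 * pi
V = 602.13
602.13 mm^3


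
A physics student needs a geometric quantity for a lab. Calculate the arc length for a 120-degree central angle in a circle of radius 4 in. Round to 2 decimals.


Shape: circular arc
Radius r = 4 in, Angle = 120 degrees
Formula: L = (angle/360) * 2 * pi * r
2 * pi * r = 8 * pi
L = (120/360) * 8 * pi
L = 2.666667 * pi
L = 8.38
8.38 in


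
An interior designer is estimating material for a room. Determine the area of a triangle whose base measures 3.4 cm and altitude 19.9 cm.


Shape: triangle
Base b = 3.4 cm, Height h = 19.9 cm
Formula: A = (1/2) * b * h
A = 0.5 * 3.4 * 19.9
A = 0.5 * 67.66
A = 33.83
33.83 cm^2


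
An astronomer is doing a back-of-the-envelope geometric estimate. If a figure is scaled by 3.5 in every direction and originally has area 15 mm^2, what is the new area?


Linear scale factor k = 3.5
Original area = 15 mm^2
Rule: under a linear scaling by k, areas scale by k^2.
k^2 = 3.5^2 = 12.25
New area = 15 * 12.25
New area = 183.75
183.75 mm^2


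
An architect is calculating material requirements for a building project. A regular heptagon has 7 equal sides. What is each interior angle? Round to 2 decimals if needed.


Shape: regular heptagon (7 sides)
Formula: interior angle = (n - 2) * 180 / n
(n - 2) = 5
(n - 2) * 180 = 900
angle = 900 / 7
angle = 128.57
128.57 degrees


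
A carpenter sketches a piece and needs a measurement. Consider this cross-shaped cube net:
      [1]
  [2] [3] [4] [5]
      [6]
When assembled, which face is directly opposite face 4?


Net: cross layout. Take square 3 as the base (bottom).
Fold the four squares in the horizontal row up around 3: 2 -> left, 4 -> right, 5 wraps to the top.
Fold 1 and 6 up from 3: 1 -> back, 6 -> front.
Opposite pairs are therefore: (1, 6), (2, 4), (3, 5).
Face 4 is opposite face 2.
face 2


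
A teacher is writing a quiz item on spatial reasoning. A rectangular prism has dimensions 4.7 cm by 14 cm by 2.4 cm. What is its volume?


Shape: rectangular prism
l = 4.7 cm, w = 14 cm, h = 2.4 cm
Formula: V = l * w * h
V = 4.7 * 14 * 2.4
V = 65.8 * 2.4
V = 157.92
157.92 cm^3


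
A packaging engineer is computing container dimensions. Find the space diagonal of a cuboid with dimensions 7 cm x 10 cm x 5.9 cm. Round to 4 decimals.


Shape: rectangular box (space diagonal)
l = 7 cm, w = 10 cm, h = 5.9 cm
Visualize: the diagonal of the base, then a right triangle with that diagonal and the height.
Formula: d = sqrt(l^2 + w^2 + h^2)
l^2 + w^2 + h^2 = 49 + 100 + 34.81 = 183.81
d = sqrt(183.81)
d = 13.5577
13.5577 cm


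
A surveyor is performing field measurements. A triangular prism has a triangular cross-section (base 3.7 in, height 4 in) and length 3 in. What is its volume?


Shape: triangular prism
Triangle base = 3.7 in, triangle height = 4 in, prism length L = 3 in
Formula: V = (1/2 * b * h_tri) * L
Cross-section area = 0.5 * 3.7 * 4 = 7.4
V = 7.4 * 3
V = 22.2
22.2 in^3


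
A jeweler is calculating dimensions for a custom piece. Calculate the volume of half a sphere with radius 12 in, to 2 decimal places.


Shape: hemisphere (half of a sphere)
Radius r = 12 in
Formula: V = (1/2) * (4/3) * pi * r^3 = (2/3) * pi * r^3
r^3 = 1728
(2/3) * 1728 = 1152
V = 1152 * pi
V = 3619.11
3619.11 in^3


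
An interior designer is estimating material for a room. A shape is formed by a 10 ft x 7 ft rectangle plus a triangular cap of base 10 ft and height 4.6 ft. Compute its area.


Composite shape: rectangle + triangle
Rectangle area = 10 * 7 = 70
Triangle area = 0.5 * 10 * 4.6 = 23
Total = 70 + 23
Total = 93
93 ft^2


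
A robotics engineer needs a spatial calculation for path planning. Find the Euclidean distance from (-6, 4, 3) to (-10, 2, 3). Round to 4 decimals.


3D distance between two points
P1 = (-6, 4, 3), P2 = (-10, 2, 3)
Formula: d = sqrt((x2-x1)^2 + (y2-y1)^2 + (z2-z1)^2)
dx = -10 - -6 = -4
dy = 2 - 4 = -2
dz = 3 - 3 = 0
dx^2 + dy^2 + dz^2 = 16 + 4 + 0 = 20
d = sqrt(20)
d = 4.4721
4.4721 units


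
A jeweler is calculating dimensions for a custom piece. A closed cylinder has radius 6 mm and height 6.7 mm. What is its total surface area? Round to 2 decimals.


Shape: closed cylinder
Radius r = 6 mm, Height h = 6.7 mm
Formula: SA = 2*pi*r^2 + 2*pi*r*h = 2*pi*r*(r + h)
r + h = 12.7
2 * r * (r + h) = 2 * 6 * 12.7 = 152.4
SA = 152.4 * pi
SA = 478.78
478.78 mm^2


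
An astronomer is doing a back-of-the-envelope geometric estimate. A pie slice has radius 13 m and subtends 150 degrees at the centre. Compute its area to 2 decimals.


Shape: circular sector
Radius r = 13 m, Angle = 150 degrees
Formula: A = (angle/360) * pi * r^2
r^2 = 169
Fraction of circle = 150/360
A = (150/360) * pi * 169
A = 70.416667 * pi
A = 221.22
221.22 m^2


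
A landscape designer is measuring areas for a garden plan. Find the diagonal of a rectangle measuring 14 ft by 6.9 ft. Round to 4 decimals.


Shape: rectangle (diagonal via Pythagoras)
Sides: 14 ft and 6.9 ft
Formula: d = sqrt(l^2 + w^2)
l^2 = 196, w^2 = 47.61
l^2 + w^2 = 243.61
d = sqrt(243.61)
d = 15.608
15.608 ft


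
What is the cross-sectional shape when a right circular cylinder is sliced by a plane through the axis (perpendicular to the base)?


Solid: right circular cylinder
Cutting plane: through the axis (perpendicular to the base)
Visualize the intersection of the plane with the solid's surface.
The boundary of the cut region is a rectangle.
rectangle


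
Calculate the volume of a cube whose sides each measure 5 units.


Shape: cube
Side s = 5 units
Formula: V = s^3
V = 5 * 5 * 5
V = 25 * 5
V = 125
125 units^3


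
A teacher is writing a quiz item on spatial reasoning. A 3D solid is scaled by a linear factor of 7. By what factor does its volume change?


Linear scale factor k = 7
Rule: under a linear scaling by k, volumes scale by k^3.
k^3 = 7 * 7 * 7
k^3 = 49 * 7
k^3 = 343
Volume scales by a factor of 343.
343 (dimensionless)


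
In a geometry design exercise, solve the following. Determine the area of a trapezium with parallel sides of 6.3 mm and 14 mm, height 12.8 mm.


Shape: trapezoid
Parallel sides a = 6.3 mm, b = 14 mm; Height h = 12.8 mm
Formula: A = (a + b) * h / 2
a + b = 6.3 + 14 = 20.3
A = 20.3 * 12.8 / 2
A = 259.84 / 2
A = 129.92
129.92 mm^2


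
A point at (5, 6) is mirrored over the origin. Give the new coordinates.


Transformation: reflection
Original point: (5, 6)
Rule for reflection through the origin: (x, y) -> (-x, -y)
Apply: (5, 6) -> (-5, -6)
(-5, -6)
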